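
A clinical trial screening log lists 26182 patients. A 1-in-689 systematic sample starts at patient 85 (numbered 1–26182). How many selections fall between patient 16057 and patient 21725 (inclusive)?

8

k = 689
First selection ≥ 16057: 85 + ⌈(16057−85)/689⌉·689 = 85 + 24×689 = 16621
Last selection ≤ 21725: 85 + ⌊(21725−85)/689⌋·689 = 85 + 31×689 = 21444
Count = 31 − 24 + 1 = 8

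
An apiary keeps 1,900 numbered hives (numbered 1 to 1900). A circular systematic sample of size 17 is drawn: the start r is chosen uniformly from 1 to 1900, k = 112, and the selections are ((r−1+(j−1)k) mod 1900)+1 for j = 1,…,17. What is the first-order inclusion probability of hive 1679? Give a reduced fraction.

For each position j, as r ranges over 1…1900 the j-th selection hits every hive exactly once, so hive 1679 is selected for exactly 17 of the 1900 starts.
Inclusion probability = 17/1900.

17/1900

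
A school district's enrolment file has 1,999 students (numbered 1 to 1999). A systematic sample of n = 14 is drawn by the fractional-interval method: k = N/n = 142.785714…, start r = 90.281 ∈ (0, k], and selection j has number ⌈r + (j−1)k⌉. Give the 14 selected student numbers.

j=1: r + 0k = 90.281 → ⌈·⌉ = 91
j=2: r + 1k = 233.066714… → ⌈·⌉ = 234
j=3: r + 2k = 375.852428… → ⌈·⌉ = 376
j=4: r + 3k = 518.638142… → ⌈·⌉ = 519
j=5: r + 4k = 661.423857… → ⌈·⌉ = 662
j=6: r + 5k = 804.209571… → ⌈·⌉ = 805
j=7: r + 6k = 946.995285… → ⌈·⌉ = 947
j=8: r + 7k = 1089.781 → ⌈·⌉ = 1090
j=9: r + 8k = 1232.566714… → ⌈·⌉ = 1233
j=10: r + 9k = 1375.352428… → ⌈·⌉ = 1376
j=11: r + 10k = 1518.138142… → ⌈·⌉ = 1519
j=12: r + 11k = 1660.923857… → ⌈·⌉ = 1661
j=13: r + 12k = 1803.709571… → ⌈·⌉ = 1804
j=14: r + 13k = 1946.495285… → ⌈·⌉ = 1947

91, 234, 376, 519, 662, 805, 947, 1090, 1233, 1376, 1519, 1661, 1804, 1947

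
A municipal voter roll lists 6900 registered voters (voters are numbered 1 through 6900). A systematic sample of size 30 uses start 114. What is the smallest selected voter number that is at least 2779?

2874

k = 6900/30 = 230
Steps past start: ⌈(2779 − 114)/230⌉ = ⌈2665/230⌉ = 12
Selected voter: 114 + 12×230 = 2874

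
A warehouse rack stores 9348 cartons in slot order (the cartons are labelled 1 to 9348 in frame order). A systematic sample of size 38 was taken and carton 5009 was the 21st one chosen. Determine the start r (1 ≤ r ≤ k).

89

k = 9348/38 = 246
r = 5009 − (21−1)×246 = 5009 − 4920 = 89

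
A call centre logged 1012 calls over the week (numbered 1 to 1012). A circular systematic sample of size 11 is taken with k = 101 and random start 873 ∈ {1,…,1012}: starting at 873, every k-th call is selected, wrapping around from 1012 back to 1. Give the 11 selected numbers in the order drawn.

873, 974, 63, 164, 265, 366, 467, 568, 669, 770, 871

Selection 1: 873
Selection 2: 873 + 101 = 974
Selection 3: 974 + 101 = 1075 → 1075 − 1012 = 63
Selection 4: 63 + 101 = 164
Selection 5: 164 + 101 = 265
Selection 6: 265 + 101 = 366
Selection 7: 366 + 101 = 467
Selection 8: 467 + 101 = 568
Selection 9: 568 + 101 = 669
Selection 10: 669 + 101 = 770
Selection 11: 770 + 101 = 871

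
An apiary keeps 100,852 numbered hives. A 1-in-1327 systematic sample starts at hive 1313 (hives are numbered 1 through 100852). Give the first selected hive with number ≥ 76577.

k = 1327
Steps past start: ⌈(76577 − 1313)/1327⌉ = ⌈75264/1327⌉ = 57
Selected hive: 1313 + 57×1327 = 76952

76952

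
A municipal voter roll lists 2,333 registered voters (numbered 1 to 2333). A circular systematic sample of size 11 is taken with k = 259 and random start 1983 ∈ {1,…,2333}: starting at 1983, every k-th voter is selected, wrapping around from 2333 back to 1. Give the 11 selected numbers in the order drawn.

1983, 2242, 168, 427, 686, 945, 1204, 1463, 1722, 1981, 2240

Selection 1: 1983
Selection 2: 1983 + 259 = 2242
Selection 3: 2242 + 259 = 2501 → 2501 − 2333 = 168
Selection 4: 168 + 259 = 427
Selection 5: 427 + 259 = 686
Selection 6: 686 + 259 = 945
Selection 7: 945 + 259 = 1204
Selection 8: 1204 + 259 = 1463
Selection 9: 1463 + 259 = 1722
Selection 10: 1722 + 259 = 1981
Selection 11: 1981 + 259 = 2240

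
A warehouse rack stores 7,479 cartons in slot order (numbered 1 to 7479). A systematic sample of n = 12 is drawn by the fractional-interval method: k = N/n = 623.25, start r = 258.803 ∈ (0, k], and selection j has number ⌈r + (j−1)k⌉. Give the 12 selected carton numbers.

259, 883, 1506, 2129, 2752, 3376, 3999, 4622, 5245, 5869, 6492, 7115

j=1: r + 0k = 258.803 → ⌈·⌉ = 259
j=2: r + 1k = 882.053 → ⌈·⌉ = 883
j=3: r + 2k = 1505.303 → ⌈·⌉ = 1506
j=4: r + 3k = 2128.553 → ⌈·⌉ = 2129
j=5: r + 4k = 2751.803 → ⌈·⌉ = 2752
j=6: r + 5k = 3375.053 → ⌈·⌉ = 3376
j=7: r + 6k = 3998.303 → ⌈·⌉ = 3999
j=8: r + 7k = 4621.553 → ⌈·⌉ = 4622
j=9: r + 8k = 5244.803 → ⌈·⌉ = 5245
j=10: r + 9k = 5868.053 → ⌈·⌉ = 5869
j=11: r + 10k = 6491.303 → ⌈·⌉ = 6492
j=12: r + 11k = 7114.553 → ⌈·⌉ = 7115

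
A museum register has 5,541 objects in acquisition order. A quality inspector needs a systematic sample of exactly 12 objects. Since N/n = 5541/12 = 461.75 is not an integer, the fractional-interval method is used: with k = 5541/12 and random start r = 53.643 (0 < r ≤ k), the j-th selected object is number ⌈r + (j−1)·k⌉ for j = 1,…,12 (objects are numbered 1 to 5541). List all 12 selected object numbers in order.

j=1: r + 0k = 53.643 → ⌈·⌉ = 54
j=2: r + 1k = 515.393 → ⌈·⌉ = 516
j=3: r + 2k = 977.143 → ⌈·⌉ = 978
j=4: r + 3k = 1438.893 → ⌈·⌉ = 1439
j=5: r + 4k = 1900.643 → ⌈·⌉ = 1901
j=6: r + 5k = 2362.393 → ⌈·⌉ = 2363
j=7: r + 6k = 2824.143 → ⌈·⌉ = 2825
j=8: r + 7k = 3285.893 → ⌈·⌉ = 3286
j=9: r + 8k = 3747.643 → ⌈·⌉ = 3748
j=10: r + 9k = 4209.393 → ⌈·⌉ = 4210
j=11: r + 10k = 4671.143 → ⌈·⌉ = 4672
j=12: r + 11k = 5132.893 → ⌈·⌉ = 5133

54, 516, 978, 1439, 1901, 2363, 2825, 3286, 3748, 4210, 4672, 5133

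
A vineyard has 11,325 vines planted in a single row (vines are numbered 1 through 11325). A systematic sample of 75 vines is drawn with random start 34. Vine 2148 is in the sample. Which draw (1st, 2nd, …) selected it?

15

k = 11325/75 = 151
position = (2148 − 34)/151 + 1 = 2114/151 + 1 = 14 + 1 = 15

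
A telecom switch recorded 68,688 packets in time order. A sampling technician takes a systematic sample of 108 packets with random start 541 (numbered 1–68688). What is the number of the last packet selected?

k = 68688/108 = 636
108th selection = r + (108−1)·k = 541 + 107×636 = 541 + 68052 = 68593

68593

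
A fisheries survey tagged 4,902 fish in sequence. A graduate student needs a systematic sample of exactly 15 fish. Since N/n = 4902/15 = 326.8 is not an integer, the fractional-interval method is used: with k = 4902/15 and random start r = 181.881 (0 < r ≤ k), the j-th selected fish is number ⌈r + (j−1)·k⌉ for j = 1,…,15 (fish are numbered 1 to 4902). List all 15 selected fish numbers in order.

182, 509, 836, 1163, 1490, 1816, 2143, 2470, 2797, 3124, 3450, 3777, 4104, 4431, 4758

j=1: r + 0k = 181.881 → ⌈·⌉ = 182
j=2: r + 1k = 508.681 → ⌈·⌉ = 509
j=3: r + 2k = 835.481 → ⌈·⌉ = 836
j=4: r + 3k = 1162.281 → ⌈·⌉ = 1163
j=5: r + 4k = 1489.081 → ⌈·⌉ = 1490
j=6: r + 5k = 1815.881 → ⌈·⌉ = 1816
j=7: r + 6k = 2142.681 → ⌈·⌉ = 2143
j=8: r + 7k = 2469.481 → ⌈·⌉ = 2470
j=9: r + 8k = 2796.281 → ⌈·⌉ = 2797
j=10: r + 9k = 3123.081 → ⌈·⌉ = 3124
j=11: r + 10k = 3449.881 → ⌈·⌉ = 3450
j=12: r + 11k = 3776.681 → ⌈·⌉ = 3777
j=13: r + 12k = 4103.481 → ⌈·⌉ = 4104
j=14: r + 13k = 4430.281 → ⌈·⌉ = 4431
j=15: r + 14k = 4757.081 → ⌈·⌉ = 4758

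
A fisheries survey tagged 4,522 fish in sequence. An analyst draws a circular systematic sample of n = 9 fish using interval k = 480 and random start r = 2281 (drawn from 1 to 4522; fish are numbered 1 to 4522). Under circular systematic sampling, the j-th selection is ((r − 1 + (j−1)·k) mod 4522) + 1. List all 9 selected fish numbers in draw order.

Selection 1: 2281
Selection 2: 2281 + 480 = 2761
Selection 3: 2761 + 480 = 3241
Selection 4: 3241 + 480 = 3721
Selection 5: 3721 + 480 = 4201
Selection 6: 4201 + 480 = 4681 → 4681 − 4522 = 159
Selection 7: 159 + 480 = 639
Selection 8: 639 + 480 = 1119
Selection 9: 1119 + 480 = 1599

2281, 2761, 3241, 3721, 4201, 159, 639, 1119, 1599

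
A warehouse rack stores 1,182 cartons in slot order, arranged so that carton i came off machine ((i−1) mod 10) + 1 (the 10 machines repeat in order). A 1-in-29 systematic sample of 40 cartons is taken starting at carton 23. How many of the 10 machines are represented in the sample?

10

Consecutive selections differ by k = 29, so their machine numbers differ by 29 mod 10 = 9.
gcd(29, 10) = 1, so the sample visits 10/1 = 10 distinct residues mod 10.
Start 23 is machine 3; the machines hit are 1, 2, 3, 4, 5, 6, 7, 8, 9, 10.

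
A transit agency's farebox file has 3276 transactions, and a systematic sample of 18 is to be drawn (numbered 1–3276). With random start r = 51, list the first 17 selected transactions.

k = N/n = 3276/18 = 182
transaction 1: 51
transaction 2: 51 + 182 = 233
transaction 3: 233 + 182 = 415
transaction 4: 415 + 182 = 597
transaction 5: 597 + 182 = 779
transaction 6: 779 + 182 = 961
transaction 7: 961 + 182 = 1143
transaction 8: 1143 + 182 = 1325
transaction 9: 1325 + 182 = 1507
transaction 10: 1507 + 182 = 1689
transaction 11: 1689 + 182 = 1871
transaction 12: 1871 + 182 = 2053
transaction 13: 2053 + 182 = 2235
transaction 14: 2235 + 182 = 2417
transaction 15: 2417 + 182 = 2599
transaction 16: 2599 + 182 = 2781
transaction 17: 2781 + 182 = 2963

51, 233, 415, 597, 779, 961, 1143, 1325, 1507, 1689, 1871, 2053, 2235, 2417, 2599, 2781, 2963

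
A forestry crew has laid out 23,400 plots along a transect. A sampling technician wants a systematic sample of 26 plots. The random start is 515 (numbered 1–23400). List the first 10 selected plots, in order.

515, 1415, 2315, 3215, 4115, 5015, 5915, 6815, 7715, 8615

k = N/n = 23400/26 = 900
plot 1: 515
plot 2: 515 + 900 = 1415
plot 3: 1415 + 900 = 2315
plot 4: 2315 + 900 = 3215
plot 5: 3215 + 900 = 4115
plot 6: 4115 + 900 = 5015
plot 7: 5015 + 900 = 5915
plot 8: 5915 + 900 = 6815
plot 9: 6815 + 900 = 7715
plot 10: 7715 + 900 = 8615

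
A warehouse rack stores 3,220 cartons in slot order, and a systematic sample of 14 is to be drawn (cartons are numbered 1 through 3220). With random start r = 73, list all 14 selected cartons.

73, 303, 533, 763, 993, 1223, 1453, 1683, 1913, 2143, 2373, 2603, 2833, 3063

k = N/n = 3220/14 = 230
carton 1: 73
carton 2: 73 + 230 = 303
carton 3: 303 + 230 = 533
carton 4: 533 + 230 = 763
carton 5: 763 + 230 = 993
carton 6: 993 + 230 = 1223
carton 7: 1223 + 230 = 1453
carton 8: 1453 + 230 = 1683
carton 9: 1683 + 230 = 1913
carton 10: 1913 + 230 = 2143
carton 11: 2143 + 230 = 2373
carton 12: 2373 + 230 = 2603
carton 13: 2603 + 230 = 2833
carton 14: 2833 + 230 = 3063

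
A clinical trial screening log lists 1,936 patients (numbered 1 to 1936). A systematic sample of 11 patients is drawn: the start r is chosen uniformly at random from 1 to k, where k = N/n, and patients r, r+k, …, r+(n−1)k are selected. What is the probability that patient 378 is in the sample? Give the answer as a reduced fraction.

k = 1936/11 = 176.
Patient 378 is selected iff r ≡ 378 (mod 176); exactly one such r in {1,…,176}.
Inclusion probability = 1/176.

1/176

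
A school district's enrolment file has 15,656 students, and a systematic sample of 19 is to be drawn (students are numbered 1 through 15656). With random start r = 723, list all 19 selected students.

k = N/n = 15656/19 = 824
student 1: 723
student 2: 723 + 824 = 1547
student 3: 1547 + 824 = 2371
student 4: 2371 + 824 = 3195
student 5: 3195 + 824 = 4019
student 6: 4019 + 824 = 4843
student 7: 4843 + 824 = 5667
student 8: 5667 + 824 = 6491
student 9: 6491 + 824 = 7315
student 10: 7315 + 824 = 8139
student 11: 8139 + 824 = 8963
student 12: 8963 + 824 = 9787
student 13: 9787 + 824 = 10611
student 14: 10611 + 824 = 11435
student 15: 11435 + 824 = 12259
student 16: 12259 + 824 = 13083
student 17: 13083 + 824 = 13907
student 18: 13907 + 824 = 14731
student 19: 14731 + 824 = 15555

723, 1547, 2371, 3195, 4019, 4843, 5667, 6491, 7315, 8139, 8963, 9787, 10611, 11435, 12259, 13083, 13907, 14731, 15555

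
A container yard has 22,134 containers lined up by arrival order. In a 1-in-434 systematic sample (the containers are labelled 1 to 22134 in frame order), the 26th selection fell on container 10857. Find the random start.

7

k = 434
r = 10857 − (26−1)×434 = 10857 − 10850 = 7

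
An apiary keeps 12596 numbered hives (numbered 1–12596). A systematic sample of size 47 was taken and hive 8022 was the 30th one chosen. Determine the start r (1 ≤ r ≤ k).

k = 12596/47 = 268
r = 8022 − (30−1)×268 = 8022 − 7772 = 250

250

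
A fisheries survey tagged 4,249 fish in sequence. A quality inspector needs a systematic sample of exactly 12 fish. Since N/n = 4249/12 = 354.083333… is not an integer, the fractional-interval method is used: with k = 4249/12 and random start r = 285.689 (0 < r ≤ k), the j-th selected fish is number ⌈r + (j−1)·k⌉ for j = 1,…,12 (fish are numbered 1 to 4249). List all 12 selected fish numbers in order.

286, 640, 994, 1348, 1703, 2057, 2411, 2765, 3119, 3473, 3827, 4181

j=1: r + 0k = 285.689 → ⌈·⌉ = 286
j=2: r + 1k = 639.772333… → ⌈·⌉ = 640
j=3: r + 2k = 993.855666… → ⌈·⌉ = 994
j=4: r + 3k = 1347.939 → ⌈·⌉ = 1348
j=5: r + 4k = 1702.022333… → ⌈·⌉ = 1703
j=6: r + 5k = 2056.105666… → ⌈·⌉ = 2057
j=7: r + 6k = 2410.189 → ⌈·⌉ = 2411
j=8: r + 7k = 2764.272333… → ⌈·⌉ = 2765
j=9: r + 8k = 3118.355666… → ⌈·⌉ = 3119
j=10: r + 9k = 3472.439 → ⌈·⌉ = 3473
j=11: r + 10k = 3826.522333… → ⌈·⌉ = 3827
j=12: r + 11k = 4180.605666… → ⌈·⌉ = 4181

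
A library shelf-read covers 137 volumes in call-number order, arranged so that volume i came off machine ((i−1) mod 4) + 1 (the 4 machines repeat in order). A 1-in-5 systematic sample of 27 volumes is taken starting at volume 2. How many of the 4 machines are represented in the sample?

4

Consecutive selections differ by k = 5, so their machine numbers differ by 5 mod 4 = 1.
gcd(5, 4) = 1, so the sample visits 4/1 = 4 distinct residues mod 4.
Start 2 is machine 2; the machines hit are 1, 2, 3, 4.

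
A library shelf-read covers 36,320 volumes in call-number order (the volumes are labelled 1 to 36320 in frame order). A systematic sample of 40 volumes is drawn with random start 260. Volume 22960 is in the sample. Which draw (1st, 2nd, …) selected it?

k = 36320/40 = 908
position = (22960 − 260)/908 + 1 = 22700/908 + 1 = 25 + 1 = 26

26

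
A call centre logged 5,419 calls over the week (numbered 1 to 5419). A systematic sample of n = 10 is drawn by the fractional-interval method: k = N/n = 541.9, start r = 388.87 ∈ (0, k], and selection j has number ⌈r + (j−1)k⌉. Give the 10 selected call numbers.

389, 931, 1473, 2015, 2557, 3099, 3641, 4183, 4725, 5266

j=1: r + 0k = 388.87 → ⌈·⌉ = 389
j=2: r + 1k = 930.77 → ⌈·⌉ = 931
j=3: r + 2k = 1472.67 → ⌈·⌉ = 1473
j=4: r + 3k = 2014.57 → ⌈·⌉ = 2015
j=5: r + 4k = 2556.47 → ⌈·⌉ = 2557
j=6: r + 5k = 3098.37 → ⌈·⌉ = 3099
j=7: r + 6k = 3640.27 → ⌈·⌉ = 3641
j=8: r + 7k = 4182.17 → ⌈·⌉ = 4183
j=9: r + 8k = 4724.07 → ⌈·⌉ = 4725
j=10: r + 9k = 5265.97 → ⌈·⌉ = 5266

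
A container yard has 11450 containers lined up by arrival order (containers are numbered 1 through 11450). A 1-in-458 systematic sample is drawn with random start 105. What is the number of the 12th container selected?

k = 458
12th selection = r + (12−1)·k = 105 + 11×458 = 105 + 5038 = 5143

5143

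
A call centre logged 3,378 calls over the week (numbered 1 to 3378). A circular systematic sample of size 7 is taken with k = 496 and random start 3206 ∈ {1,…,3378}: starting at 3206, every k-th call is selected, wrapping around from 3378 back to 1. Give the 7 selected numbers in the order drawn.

3206, 324, 820, 1316, 1812, 2308, 2804

Selection 1: 3206
Selection 2: 3206 + 496 = 3702 → 3702 − 3378 = 324
Selection 3: 324 + 496 = 820
Selection 4: 820 + 496 = 1316
Selection 5: 1316 + 496 = 1812
Selection 6: 1812 + 496 = 2308
Selection 7: 2308 + 496 = 2804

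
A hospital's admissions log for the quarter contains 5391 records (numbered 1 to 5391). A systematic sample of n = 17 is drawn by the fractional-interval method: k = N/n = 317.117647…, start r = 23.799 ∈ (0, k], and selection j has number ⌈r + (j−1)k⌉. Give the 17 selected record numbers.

j=1: r + 0k = 23.799 → ⌈·⌉ = 24
j=2: r + 1k = 340.916647… → ⌈·⌉ = 341
j=3: r + 2k = 658.034294… → ⌈·⌉ = 659
j=4: r + 3k = 975.151941… → ⌈·⌉ = 976
j=5: r + 4k = 1292.269588… → ⌈·⌉ = 1293
j=6: r + 5k = 1609.387235… → ⌈·⌉ = 1610
j=7: r + 6k = 1926.504882… → ⌈·⌉ = 1927
j=8: r + 7k = 2243.622529… → ⌈·⌉ = 2244
j=9: r + 8k = 2560.740176… → ⌈·⌉ = 2561
j=10: r + 9k = 2877.857823… → ⌈·⌉ = 2878
j=11: r + 10k = 3194.975470… → ⌈·⌉ = 3195
j=12: r + 11k = 3512.093117… → ⌈·⌉ = 3513
j=13: r + 12k = 3829.210764… → ⌈·⌉ = 3830
j=14: r + 13k = 4146.328411… → ⌈·⌉ = 4147
j=15: r + 14k = 4463.446058… → ⌈·⌉ = 4464
j=16: r + 15k = 4780.563705… → ⌈·⌉ = 4781
j=17: r + 16k = 5097.681352… → ⌈·⌉ = 5098

24, 341, 659, 976, 1293, 1610, 1927, 2244, 2561, 2878, 3195, 3513, 3830, 4147, 4464, 4781, 5098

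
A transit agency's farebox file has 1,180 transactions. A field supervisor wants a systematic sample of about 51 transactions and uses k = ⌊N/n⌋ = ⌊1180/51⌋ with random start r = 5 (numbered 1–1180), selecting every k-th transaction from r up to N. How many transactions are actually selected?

k = ⌊1180/51⌋ = 23
Achieved size = ⌊(1180 − 5)/23⌋ + 1 = ⌊1175/23⌋ + 1 = 51 + 1 = 52
(last selection: 5 + 51×23 = 1178 ≤ 1180; next would be 1201 > 1180)

52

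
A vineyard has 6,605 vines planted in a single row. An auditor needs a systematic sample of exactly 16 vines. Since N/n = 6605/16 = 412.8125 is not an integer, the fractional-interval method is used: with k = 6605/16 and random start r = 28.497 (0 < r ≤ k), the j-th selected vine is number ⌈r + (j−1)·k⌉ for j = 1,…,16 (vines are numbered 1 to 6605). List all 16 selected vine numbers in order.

29, 442, 855, 1267, 1680, 2093, 2506, 2919, 3331, 3744, 4157, 4570, 4983, 5396, 5808, 6221

j=1: r + 0k = 28.497 → ⌈·⌉ = 29
j=2: r + 1k = 441.3095 → ⌈·⌉ = 442
j=3: r + 2k = 854.122 → ⌈·⌉ = 855
j=4: r + 3k = 1266.9345 → ⌈·⌉ = 1267
j=5: r + 4k = 1679.747 → ⌈·⌉ = 1680
j=6: r + 5k = 2092.5595 → ⌈·⌉ = 2093
j=7: r + 6k = 2505.372 → ⌈·⌉ = 2506
j=8: r + 7k = 2918.1845 → ⌈·⌉ = 2919
j=9: r + 8k = 3330.997 → ⌈·⌉ = 3331
j=10: r + 9k = 3743.8095 → ⌈·⌉ = 3744
j=11: r + 10k = 4156.622 → ⌈·⌉ = 4157
j=12: r + 11k = 4569.4345 → ⌈·⌉ = 4570
j=13: r + 12k = 4982.247 → ⌈·⌉ = 4983
j=14: r + 13k = 5395.0595 → ⌈·⌉ = 5396
j=15: r + 14k = 5807.872 → ⌈·⌉ = 5808
j=16: r + 15k = 6220.6845 → ⌈·⌉ = 6221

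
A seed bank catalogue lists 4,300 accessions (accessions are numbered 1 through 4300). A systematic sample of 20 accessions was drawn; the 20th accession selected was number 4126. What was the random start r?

k = 4300/20 = 215
r = 4126 − (20−1)×215 = 4126 − 4085 = 41

41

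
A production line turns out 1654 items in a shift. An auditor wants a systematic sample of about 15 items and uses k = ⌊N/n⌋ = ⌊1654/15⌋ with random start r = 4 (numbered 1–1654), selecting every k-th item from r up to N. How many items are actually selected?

k = ⌊1654/15⌋ = 110
Achieved size = ⌊(1654 − 4)/110⌋ + 1 = ⌊1650/110⌋ + 1 = 15 + 1 = 16
(last selection: 4 + 15×110 = 1654 ≤ 1654; next would be 1764 > 1654)

16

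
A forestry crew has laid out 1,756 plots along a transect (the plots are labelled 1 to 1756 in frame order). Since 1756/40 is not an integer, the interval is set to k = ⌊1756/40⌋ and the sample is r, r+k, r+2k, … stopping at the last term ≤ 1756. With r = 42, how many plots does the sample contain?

k = ⌊1756/40⌋ = 43
Achieved size = ⌊(1756 − 42)/43⌋ + 1 = ⌊1714/43⌋ + 1 = 39 + 1 = 40
(last selection: 42 + 39×43 = 1719 ≤ 1756; next would be 1762 > 1756)

40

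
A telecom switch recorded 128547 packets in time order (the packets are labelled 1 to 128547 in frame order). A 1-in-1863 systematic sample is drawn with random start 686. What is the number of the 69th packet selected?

k = 1863
69th selection = r + (69−1)·k = 686 + 68×1863 = 686 + 126684 = 127370

127370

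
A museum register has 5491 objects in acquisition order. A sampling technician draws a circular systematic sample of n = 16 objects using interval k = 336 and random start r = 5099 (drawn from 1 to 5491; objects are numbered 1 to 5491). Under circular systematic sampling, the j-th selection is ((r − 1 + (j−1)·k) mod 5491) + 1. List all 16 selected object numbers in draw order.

Selection 1: 5099
Selection 2: 5099 + 336 = 5435
Selection 3: 5435 + 336 = 5771 → 5771 − 5491 = 280
Selection 4: 280 + 336 = 616
Selection 5: 616 + 336 = 952
Selection 6: 952 + 336 = 1288
Selection 7: 1288 + 336 = 1624
Selection 8: 1624 + 336 = 1960
Selection 9: 1960 + 336 = 2296
Selection 10: 2296 + 336 = 2632
Selection 11: 2632 + 336 = 2968
Selection 12: 2968 + 336 = 3304
Selection 13: 3304 + 336 = 3640
Selection 14: 3640 + 336 = 3976
Selection 15: 3976 + 336 = 4312
Selection 16: 4312 + 336 = 4648

5099, 5435, 280, 616, 952, 1288, 1624, 1960, 2296, 2632, 2968, 3304, 3640, 3976, 4312, 4648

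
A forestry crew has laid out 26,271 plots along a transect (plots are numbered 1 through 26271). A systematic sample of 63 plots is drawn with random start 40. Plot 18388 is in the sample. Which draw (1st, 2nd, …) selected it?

45

k = 26271/63 = 417
position = (18388 − 40)/417 + 1 = 18348/417 + 1 = 44 + 1 = 45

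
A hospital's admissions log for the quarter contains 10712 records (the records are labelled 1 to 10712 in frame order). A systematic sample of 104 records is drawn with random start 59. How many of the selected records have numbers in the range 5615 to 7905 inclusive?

k = 10712/104 = 103
First selection ≥ 5615: 59 + ⌈(5615−59)/103⌉·103 = 59 + 54×103 = 5621
Last selection ≤ 7905: 59 + ⌊(7905−59)/103⌋·103 = 59 + 76×103 = 7887
Count = 76 − 54 + 1 = 23

23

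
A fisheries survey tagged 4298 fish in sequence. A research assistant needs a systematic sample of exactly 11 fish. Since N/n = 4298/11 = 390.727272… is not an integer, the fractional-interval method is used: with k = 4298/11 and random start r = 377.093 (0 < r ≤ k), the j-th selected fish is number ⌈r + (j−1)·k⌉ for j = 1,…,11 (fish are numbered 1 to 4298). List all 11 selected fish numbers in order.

j=1: r + 0k = 377.093 → ⌈·⌉ = 378
j=2: r + 1k = 767.820272… → ⌈·⌉ = 768
j=3: r + 2k = 1158.547545… → ⌈·⌉ = 1159
j=4: r + 3k = 1549.274818… → ⌈·⌉ = 1550
j=5: r + 4k = 1940.002090… → ⌈·⌉ = 1941
j=6: r + 5k = 2330.729363… → ⌈·⌉ = 2331
j=7: r + 6k = 2721.456636… → ⌈·⌉ = 2722
j=8: r + 7k = 3112.183909… → ⌈·⌉ = 3113
j=9: r + 8k = 3502.911181… → ⌈·⌉ = 3503
j=10: r + 9k = 3893.638454… → ⌈·⌉ = 3894
j=11: r + 10k = 4284.365727… → ⌈·⌉ = 4285

378, 768, 1159, 1550, 1941, 2331, 2722, 3113, 3503, 3894, 4285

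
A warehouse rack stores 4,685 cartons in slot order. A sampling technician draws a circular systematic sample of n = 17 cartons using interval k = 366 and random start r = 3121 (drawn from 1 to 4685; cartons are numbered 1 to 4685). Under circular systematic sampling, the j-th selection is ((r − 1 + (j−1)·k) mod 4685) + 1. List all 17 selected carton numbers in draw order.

Selection 1: 3121
Selection 2: 3121 + 366 = 3487
Selection 3: 3487 + 366 = 3853
Selection 4: 3853 + 366 = 4219
Selection 5: 4219 + 366 = 4585
Selection 6: 4585 + 366 = 4951 → 4951 − 4685 = 266
Selection 7: 266 + 366 = 632
Selection 8: 632 + 366 = 998
Selection 9: 998 + 366 = 1364
Selection 10: 1364 + 366 = 1730
Selection 11: 1730 + 366 = 2096
Selection 12: 2096 + 366 = 2462
Selection 13: 2462 + 366 = 2828
Selection 14: 2828 + 366 = 3194
Selection 15: 3194 + 366 = 3560
Selection 16: 3560 + 366 = 3926
Selection 17: 3926 + 366 = 4292

3121, 3487, 3853, 4219, 4585, 266, 632, 998, 1364, 1730, 2096, 2462, 2828, 3194, 3560, 3926, 4292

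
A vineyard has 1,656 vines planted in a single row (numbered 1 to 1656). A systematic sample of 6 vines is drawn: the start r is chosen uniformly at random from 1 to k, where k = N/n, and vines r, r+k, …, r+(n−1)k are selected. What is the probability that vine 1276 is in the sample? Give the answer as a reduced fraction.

1/276

k = 1656/6 = 276.
Vine 1276 is selected iff r ≡ 1276 (mod 276); exactly one such r in {1,…,276}.
Inclusion probability = 1/276.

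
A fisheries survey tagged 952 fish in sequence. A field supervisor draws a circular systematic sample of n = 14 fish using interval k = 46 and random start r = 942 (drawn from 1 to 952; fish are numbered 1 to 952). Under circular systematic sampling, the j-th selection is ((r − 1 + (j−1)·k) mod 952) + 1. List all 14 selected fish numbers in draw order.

Selection 1: 942
Selection 2: 942 + 46 = 988 → 988 − 952 = 36
Selection 3: 36 + 46 = 82
Selection 4: 82 + 46 = 128
Selection 5: 128 + 46 = 174
Selection 6: 174 + 46 = 220
Selection 7: 220 + 46 = 266
Selection 8: 266 + 46 = 312
Selection 9: 312 + 46 = 358
Selection 10: 358 + 46 = 404
Selection 11: 404 + 46 = 450
Selection 12: 450 + 46 = 496
Selection 13: 496 + 46 = 542
Selection 14: 542 + 46 = 588

942, 36, 82, 128, 174, 220, 266, 312, 358, 404, 450, 496, 542, 588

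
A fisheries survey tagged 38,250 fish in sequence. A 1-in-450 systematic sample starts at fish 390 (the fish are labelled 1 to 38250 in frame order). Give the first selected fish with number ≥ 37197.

37290

k = 450
Steps past start: ⌈(37197 − 390)/450⌉ = ⌈36807/450⌉ = 82
Selected fish: 390 + 82×450 = 37290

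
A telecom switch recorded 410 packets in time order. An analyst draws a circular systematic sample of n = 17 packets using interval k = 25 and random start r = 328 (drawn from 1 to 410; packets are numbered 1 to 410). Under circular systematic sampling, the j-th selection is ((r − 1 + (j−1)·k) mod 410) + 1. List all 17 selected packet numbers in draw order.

Selection 1: 328
Selection 2: 328 + 25 = 353
Selection 3: 353 + 25 = 378
Selection 4: 378 + 25 = 403
Selection 5: 403 + 25 = 428 → 428 − 410 = 18
Selection 6: 18 + 25 = 43
Selection 7: 43 + 25 = 68
Selection 8: 68 + 25 = 93
Selection 9: 93 + 25 = 118
Selection 10: 118 + 25 = 143
Selection 11: 143 + 25 = 168
Selection 12: 168 + 25 = 193
Selection 13: 193 + 25 = 218
Selection 14: 218 + 25 = 243
Selection 15: 243 + 25 = 268
Selection 16: 268 + 25 = 293
Selection 17: 293 + 25 = 318

328, 353, 378, 403, 18, 43, 68, 93, 118, 143, 168, 193, 218, 243, 268, 293, 318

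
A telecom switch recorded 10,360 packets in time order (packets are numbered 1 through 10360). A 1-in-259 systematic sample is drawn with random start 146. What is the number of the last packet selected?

k = 259
40th selection = r + (40−1)·k = 146 + 39×259 = 146 + 10101 = 10247

10247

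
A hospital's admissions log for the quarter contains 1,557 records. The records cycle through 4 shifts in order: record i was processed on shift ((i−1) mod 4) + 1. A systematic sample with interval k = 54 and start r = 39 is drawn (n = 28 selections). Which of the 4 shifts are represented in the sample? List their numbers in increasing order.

1, 3

Consecutive selections differ by k = 54, so their shift numbers differ by 54 mod 4 = 2.
gcd(54, 4) = 2, so the sample visits 4/2 = 2 distinct residues mod 4.
Start 39 is shift 3; the shifts hit are 1, 3.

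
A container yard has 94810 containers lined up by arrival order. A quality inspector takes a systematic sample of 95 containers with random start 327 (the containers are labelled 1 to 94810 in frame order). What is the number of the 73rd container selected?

72183

k = 94810/95 = 998
73rd selection = r + (73−1)·k = 327 + 72×998 = 327 + 71856 = 72183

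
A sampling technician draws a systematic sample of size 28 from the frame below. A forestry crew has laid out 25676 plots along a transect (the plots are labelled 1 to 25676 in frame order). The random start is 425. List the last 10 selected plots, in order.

k = N/n = 25676/28 = 917
19th selection = 425 + 18×917 = 16931
20th: 16931 + 917 = 17848
21st: 17848 + 917 = 18765
22nd: 18765 + 917 = 19682
23rd: 19682 + 917 = 20599
24th: 20599 + 917 = 21516
25th: 21516 + 917 = 22433
26th: 22433 + 917 = 23350
27th: 23350 + 917 = 24267
28th: 24267 + 917 = 25184

16931, 17848, 18765, 19682, 20599, 21516, 22433, 23350, 24267, 25184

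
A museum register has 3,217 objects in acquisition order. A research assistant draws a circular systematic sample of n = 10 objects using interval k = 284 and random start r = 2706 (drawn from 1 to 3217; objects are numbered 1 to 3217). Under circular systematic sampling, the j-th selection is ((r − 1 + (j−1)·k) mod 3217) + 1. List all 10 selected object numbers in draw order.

Selection 1: 2706
Selection 2: 2706 + 284 = 2990
Selection 3: 2990 + 284 = 3274 → 3274 − 3217 = 57
Selection 4: 57 + 284 = 341
Selection 5: 341 + 284 = 625
Selection 6: 625 + 284 = 909
Selection 7: 909 + 284 = 1193
Selection 8: 1193 + 284 = 1477
Selection 9: 1477 + 284 = 1761
Selection 10: 1761 + 284 = 2045

2706, 2990, 57, 341, 625, 909, 1193, 1477, 1761, 2045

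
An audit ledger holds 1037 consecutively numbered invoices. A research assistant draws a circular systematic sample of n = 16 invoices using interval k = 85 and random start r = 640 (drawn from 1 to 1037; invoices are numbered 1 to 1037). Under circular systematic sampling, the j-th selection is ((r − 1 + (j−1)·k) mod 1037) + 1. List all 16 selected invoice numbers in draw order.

640, 725, 810, 895, 980, 28, 113, 198, 283, 368, 453, 538, 623, 708, 793, 878

Selection 1: 640
Selection 2: 640 + 85 = 725
Selection 3: 725 + 85 = 810
Selection 4: 810 + 85 = 895
Selection 5: 895 + 85 = 980
Selection 6: 980 + 85 = 1065 → 1065 − 1037 = 28
Selection 7: 28 + 85 = 113
Selection 8: 113 + 85 = 198
Selection 9: 198 + 85 = 283
Selection 10: 283 + 85 = 368
Selection 11: 368 + 85 = 453
Selection 12: 453 + 85 = 538
Selection 13: 538 + 85 = 623
Selection 14: 623 + 85 = 708
Selection 15: 708 + 85 = 793
Selection 16: 793 + 85 = 878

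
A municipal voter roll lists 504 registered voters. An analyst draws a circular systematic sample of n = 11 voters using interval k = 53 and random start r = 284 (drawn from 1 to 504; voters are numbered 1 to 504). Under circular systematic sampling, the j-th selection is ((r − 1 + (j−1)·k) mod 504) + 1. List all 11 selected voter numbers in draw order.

Selection 1: 284
Selection 2: 284 + 53 = 337
Selection 3: 337 + 53 = 390
Selection 4: 390 + 53 = 443
Selection 5: 443 + 53 = 496
Selection 6: 496 + 53 = 549 → 549 − 504 = 45
Selection 7: 45 + 53 = 98
Selection 8: 98 + 53 = 151
Selection 9: 151 + 53 = 204
Selection 10: 204 + 53 = 257
Selection 11: 257 + 53 = 310

284, 337, 390, 443, 496, 45, 98, 151, 204, 257, 310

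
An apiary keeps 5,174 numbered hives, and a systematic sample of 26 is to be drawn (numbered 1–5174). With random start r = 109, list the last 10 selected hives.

k = N/n = 5174/26 = 199
17th selection = 109 + 16×199 = 3293
18th: 3293 + 199 = 3492
19th: 3492 + 199 = 3691
20th: 3691 + 199 = 3890
21st: 3890 + 199 = 4089
22nd: 4089 + 199 = 4288
23rd: 4288 + 199 = 4487
24th: 4487 + 199 = 4686
25th: 4686 + 199 = 4885
26th: 4885 + 199 = 5084

3293, 3492, 3691, 3890, 4089, 4288, 4487, 4686, 4885, 5084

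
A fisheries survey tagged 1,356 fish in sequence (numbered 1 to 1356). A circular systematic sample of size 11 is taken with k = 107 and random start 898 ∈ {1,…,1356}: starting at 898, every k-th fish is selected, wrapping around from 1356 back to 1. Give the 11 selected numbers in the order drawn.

Selection 1: 898
Selection 2: 898 + 107 = 1005
Selection 3: 1005 + 107 = 1112
Selection 4: 1112 + 107 = 1219
Selection 5: 1219 + 107 = 1326
Selection 6: 1326 + 107 = 1433 → 1433 − 1356 = 77
Selection 7: 77 + 107 = 184
Selection 8: 184 + 107 = 291
Selection 9: 291 + 107 = 398
Selection 10: 398 + 107 = 505
Selection 11: 505 + 107 = 612

898, 1005, 1112, 1219, 1326, 77, 184, 291, 398, 505, 612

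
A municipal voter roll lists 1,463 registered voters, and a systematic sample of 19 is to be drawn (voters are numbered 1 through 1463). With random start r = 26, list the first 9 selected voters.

26, 103, 180, 257, 334, 411, 488, 565, 642

k = N/n = 1463/19 = 77
voter 1: 26
voter 2: 26 + 77 = 103
voter 3: 103 + 77 = 180
voter 4: 180 + 77 = 257
voter 5: 257 + 77 = 334
voter 6: 334 + 77 = 411
voter 7: 411 + 77 = 488
voter 8: 488 + 77 = 565
voter 9: 565 + 77 = 642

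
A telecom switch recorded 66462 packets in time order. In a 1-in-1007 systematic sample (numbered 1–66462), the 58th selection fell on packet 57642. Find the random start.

k = 1007
r = 57642 − (58−1)×1007 = 57642 − 57399 = 243

243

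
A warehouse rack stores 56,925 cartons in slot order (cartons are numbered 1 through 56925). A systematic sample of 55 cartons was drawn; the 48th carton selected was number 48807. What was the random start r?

k = 56925/55 = 1035
r = 48807 − (48−1)×1035 = 48807 − 48645 = 162

162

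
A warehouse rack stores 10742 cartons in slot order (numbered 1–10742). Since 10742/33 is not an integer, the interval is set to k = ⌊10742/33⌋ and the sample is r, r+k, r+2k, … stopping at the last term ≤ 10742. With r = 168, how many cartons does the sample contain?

k = ⌊10742/33⌋ = 325
Achieved size = ⌊(10742 − 168)/325⌋ + 1 = ⌊10574/325⌋ + 1 = 32 + 1 = 33
(last selection: 168 + 32×325 = 10568 ≤ 10742; next would be 10893 > 10742)

33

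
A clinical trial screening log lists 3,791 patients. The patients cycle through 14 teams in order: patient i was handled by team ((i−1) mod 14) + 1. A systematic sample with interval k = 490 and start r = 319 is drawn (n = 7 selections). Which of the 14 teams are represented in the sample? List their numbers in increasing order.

Consecutive selections differ by k = 490, so their team numbers differ by 490 mod 14 = 0.
gcd(490, 14) = 14, so the sample visits 14/14 = 1 distinct residues mod 14.
Start 319 is team 11; the teams hit are 11.

11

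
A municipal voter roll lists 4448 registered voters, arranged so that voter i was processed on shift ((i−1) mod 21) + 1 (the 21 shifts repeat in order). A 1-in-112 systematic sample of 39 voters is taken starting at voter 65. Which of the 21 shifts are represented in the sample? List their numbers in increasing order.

2, 9, 16

Consecutive selections differ by k = 112, so their shift numbers differ by 112 mod 21 = 7.
gcd(112, 21) = 7, so the sample visits 21/7 = 3 distinct residues mod 21.
Start 65 is shift 2; the shifts hit are 2, 9, 16.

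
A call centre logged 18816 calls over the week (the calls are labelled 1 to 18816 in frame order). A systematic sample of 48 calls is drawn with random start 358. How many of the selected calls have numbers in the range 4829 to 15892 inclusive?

28

k = 18816/48 = 392
First selection ≥ 4829: 358 + ⌈(4829−358)/392⌉·392 = 358 + 12×392 = 5062
Last selection ≤ 15892: 358 + ⌊(15892−358)/392⌋·392 = 358 + 39×392 = 15646
Count = 39 − 12 + 1 = 28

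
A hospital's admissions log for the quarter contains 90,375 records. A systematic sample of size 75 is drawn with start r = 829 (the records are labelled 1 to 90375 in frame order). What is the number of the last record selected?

k = 90375/75 = 1205
75th selection = r + (75−1)·k = 829 + 74×1205 = 829 + 89170 = 89999

89999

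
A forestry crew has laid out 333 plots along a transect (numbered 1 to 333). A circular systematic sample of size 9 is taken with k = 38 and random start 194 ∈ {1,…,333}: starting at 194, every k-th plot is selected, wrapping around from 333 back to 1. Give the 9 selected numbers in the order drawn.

Selection 1: 194
Selection 2: 194 + 38 = 232
Selection 3: 232 + 38 = 270
Selection 4: 270 + 38 = 308
Selection 5: 308 + 38 = 346 → 346 − 333 = 13
Selection 6: 13 + 38 = 51
Selection 7: 51 + 38 = 89
Selection 8: 89 + 38 = 127
Selection 9: 127 + 38 = 165

194, 232, 270, 308, 13, 51, 89, 127, 165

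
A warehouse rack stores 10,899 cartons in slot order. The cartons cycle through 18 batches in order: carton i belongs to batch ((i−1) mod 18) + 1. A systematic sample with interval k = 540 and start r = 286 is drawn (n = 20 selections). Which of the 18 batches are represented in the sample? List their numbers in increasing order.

Consecutive selections differ by k = 540, so their batch numbers differ by 540 mod 18 = 0.
gcd(540, 18) = 18, so the sample visits 18/18 = 1 distinct residues mod 18.
Start 286 is batch 16; the batches hit are 16.

16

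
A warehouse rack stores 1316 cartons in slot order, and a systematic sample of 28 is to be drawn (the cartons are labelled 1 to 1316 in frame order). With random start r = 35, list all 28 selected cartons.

k = N/n = 1316/28 = 47
carton 1: 35
carton 2: 35 + 47 = 82
carton 3: 82 + 47 = 129
carton 4: 129 + 47 = 176
carton 5: 176 + 47 = 223
carton 6: 223 + 47 = 270
carton 7: 270 + 47 = 317
carton 8: 317 + 47 = 364
carton 9: 364 + 47 = 411
carton 10: 411 + 47 = 458
carton 11: 458 + 47 = 505
carton 12: 505 + 47 = 552
carton 13: 552 + 47 = 599
carton 14: 599 + 47 = 646
carton 15: 646 + 47 = 693
carton 16: 693 + 47 = 740
carton 17: 740 + 47 = 787
carton 18: 787 + 47 = 834
carton 19: 834 + 47 = 881
carton 20: 881 + 47 = 928
carton 21: 928 + 47 = 975
carton 22: 975 + 47 = 1022
carton 23: 1022 + 47 = 1069
carton 24: 1069 + 47 = 1116
carton 25: 1116 + 47 = 1163
carton 26: 1163 + 47 = 1210
carton 27: 1210 + 47 = 1257
carton 28: 1257 + 47 = 1304

35, 82, 129, 176, 223, 270, 317, 364, 411, 458, 505, 552, 599, 646, 693, 740, 787, 834, 881, 928, 975, 1022, 1069, 1116, 1163, 1210, 1257, 1304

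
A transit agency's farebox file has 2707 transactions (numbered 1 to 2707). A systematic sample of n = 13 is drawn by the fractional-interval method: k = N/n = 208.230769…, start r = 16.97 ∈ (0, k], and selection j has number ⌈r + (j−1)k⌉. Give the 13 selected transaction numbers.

j=1: r + 0k = 16.97 → ⌈·⌉ = 17
j=2: r + 1k = 225.200769… → ⌈·⌉ = 226
j=3: r + 2k = 433.431538… → ⌈·⌉ = 434
j=4: r + 3k = 641.662307… → ⌈·⌉ = 642
j=5: r + 4k = 849.893076… → ⌈·⌉ = 850
j=6: r + 5k = 1058.123846… → ⌈·⌉ = 1059
j=7: r + 6k = 1266.354615… → ⌈·⌉ = 1267
j=8: r + 7k = 1474.585384… → ⌈·⌉ = 1475
j=9: r + 8k = 1682.816153… → ⌈·⌉ = 1683
j=10: r + 9k = 1891.046923… → ⌈·⌉ = 1892
j=11: r + 10k = 2099.277692… → ⌈·⌉ = 2100
j=12: r + 11k = 2307.508461… → ⌈·⌉ = 2308
j=13: r + 12k = 2515.739230… → ⌈·⌉ = 2516

17, 226, 434, 642, 850, 1059, 1267, 1475, 1683, 1892, 2100, 2308, 2516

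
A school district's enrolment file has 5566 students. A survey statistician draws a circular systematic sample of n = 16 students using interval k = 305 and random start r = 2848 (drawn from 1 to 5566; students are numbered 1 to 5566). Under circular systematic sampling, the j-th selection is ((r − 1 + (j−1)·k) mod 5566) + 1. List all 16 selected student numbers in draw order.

Selection 1: 2848
Selection 2: 2848 + 305 = 3153
Selection 3: 3153 + 305 = 3458
Selection 4: 3458 + 305 = 3763
Selection 5: 3763 + 305 = 4068
Selection 6: 4068 + 305 = 4373
Selection 7: 4373 + 305 = 4678
Selection 8: 4678 + 305 = 4983
Selection 9: 4983 + 305 = 5288
Selection 10: 5288 + 305 = 5593 → 5593 − 5566 = 27
Selection 11: 27 + 305 = 332
Selection 12: 332 + 305 = 637
Selection 13: 637 + 305 = 942
Selection 14: 942 + 305 = 1247
Selection 15: 1247 + 305 = 1552
Selection 16: 1552 + 305 = 1857

2848, 3153, 3458, 3763, 4068, 4373, 4678, 4983, 5288, 27, 332, 637, 942, 1247, 1552, 1857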